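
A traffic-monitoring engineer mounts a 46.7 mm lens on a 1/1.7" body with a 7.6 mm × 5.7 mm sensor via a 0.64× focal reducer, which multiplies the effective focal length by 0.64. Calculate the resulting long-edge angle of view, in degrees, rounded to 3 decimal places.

14.492°

Effective focal length f = 46.7 × 0.64 = 29.888 mm.
α = 2·arctan(7.6 / (2 × 29.888)) = 2·arctan(0.12714) ≈ 14.4916°.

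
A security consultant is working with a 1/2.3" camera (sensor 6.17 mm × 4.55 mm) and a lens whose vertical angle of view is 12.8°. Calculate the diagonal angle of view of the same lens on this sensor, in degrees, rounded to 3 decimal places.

21.404°

From the vertical AOV: f = 4.55 / (2·tan(6.4°)) = 4.55 / 0.22434 ≈ 20.2821 mm.
Sensor diagonal = √(6.17² + 4.55²) = √58.7714 ≈ 7.6663 mm.
Diagonal AOV = 2·arctan(7.6663 / (2 × 20.2821)) = 2·arctan(0.18899) ≈ 21.4043°.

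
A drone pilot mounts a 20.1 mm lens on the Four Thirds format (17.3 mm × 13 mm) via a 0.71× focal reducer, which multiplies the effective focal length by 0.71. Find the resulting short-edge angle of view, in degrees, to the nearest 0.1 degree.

49.0°

Effective focal length f = 20.1 × 0.71 = 14.271 mm.
α = 2·arctan(13 / (2 × 14.271)) = 2·arctan(0.45547) ≈ 48.9756°.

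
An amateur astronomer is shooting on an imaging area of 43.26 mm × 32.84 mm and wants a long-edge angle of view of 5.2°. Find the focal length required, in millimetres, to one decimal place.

476.3 mm

From α = 2·arctan(w/2f) we get f = w / (2·tan(α/2)).
With w = 43.26 mm and α/2 = 2.6°, tan(α/2) ≈ 0.04541, so f ≈ 43.26 / 0.09082 ≈ 476.3296 mm.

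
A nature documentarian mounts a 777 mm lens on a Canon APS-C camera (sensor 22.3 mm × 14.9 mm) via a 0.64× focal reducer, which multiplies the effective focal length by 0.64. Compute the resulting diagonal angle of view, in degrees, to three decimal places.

3.089°

Effective focal length f = 777 × 0.64 = 497.28 mm.
Sensor diagonal = √(22.3² + 14.9²) = √719.3000 ≈ 26.8198 mm.
α = 2·arctan(26.820 / (2 × 497.28)) = 2·arctan(0.02697) ≈ 3.0894°.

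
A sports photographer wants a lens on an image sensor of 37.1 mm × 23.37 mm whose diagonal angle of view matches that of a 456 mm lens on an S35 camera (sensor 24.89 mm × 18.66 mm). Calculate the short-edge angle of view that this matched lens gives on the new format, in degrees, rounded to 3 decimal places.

2.083°

Sensor diagonal = √(24.89² + 18.66²) = √967.7077 ≈ 31.1080 mm.
Sensor diagonal = √(37.1² + 23.37²) = √1922.5669 ≈ 43.8471 mm.
Equal diagonal AOV ⇒ f₂ = f₁ · 43.8471/31.1080 = 456 × 1.40951 ≈ 642.7373 mm.
Short-edge AOV on the new format = 2·arctan(23.37 / (2 × 642.7373)) = 2·arctan(0.01818) ≈ 2.0831°.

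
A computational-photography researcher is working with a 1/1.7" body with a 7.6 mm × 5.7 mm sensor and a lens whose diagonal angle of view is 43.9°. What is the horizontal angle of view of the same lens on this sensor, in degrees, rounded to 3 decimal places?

Sensor diagonal = √(7.6² + 5.7²) = √90.2500 ≈ 9.5000 mm.
From the diagonal AOV: f = 9.5000 / (2·tan(21.95°)) = 9.5000 / 0.80602 ≈ 11.7863 mm.
Horizontal AOV = 2·arctan(7.6 / (2 × 11.7863)) = 2·arctan(0.32241) ≈ 35.7396°.

35.740°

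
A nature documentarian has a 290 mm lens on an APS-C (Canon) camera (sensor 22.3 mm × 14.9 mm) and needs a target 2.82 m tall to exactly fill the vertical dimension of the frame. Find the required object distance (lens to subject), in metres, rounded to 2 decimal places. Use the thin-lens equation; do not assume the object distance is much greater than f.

W: 2.82 m = 2820 mm.
Magnification m = h/W = dᵢ/dₒ; combined with 1/f = 1/dₒ + 1/dᵢ this gives dₒ = f·(1 + W/h).
dₒ = 290 mm × (1 + 2820/14.9) = 290 × 190.2617 ≈ 55175.906 mm = 55.1759 m.

55.18 m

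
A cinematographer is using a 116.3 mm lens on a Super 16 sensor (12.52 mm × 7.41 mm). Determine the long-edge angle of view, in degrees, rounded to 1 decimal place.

Angle of view α = 2·arctan(w/2f) with w = 12.52 mm and f = 116.3 mm.
w/2f = 0.05383; arctan(0.05383) ≈ 3.0810°, so α ≈ 6.1621°.

6.2°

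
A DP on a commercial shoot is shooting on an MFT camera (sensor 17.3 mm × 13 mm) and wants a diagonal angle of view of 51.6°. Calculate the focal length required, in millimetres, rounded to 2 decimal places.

Sensor diagonal = √(17.3² + 13²) = √468.2900 ≈ 21.6400 mm.
From α = 2·arctan(d/2f) we get f = d / (2·tan(α/2)).
With d = 21.6400 mm and α/2 = 25.8°, tan(α/2) ≈ 0.48342, so f ≈ 21.6400 / 0.96684 ≈ 22.3823 mm.

22.38 mm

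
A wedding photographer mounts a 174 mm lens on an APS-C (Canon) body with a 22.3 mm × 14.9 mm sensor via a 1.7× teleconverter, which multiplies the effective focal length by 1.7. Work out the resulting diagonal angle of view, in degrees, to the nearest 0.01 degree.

Effective focal length f = 174 × 1.7 = 295.8 mm.
Sensor diagonal = √(22.3² + 14.9²) = √719.3000 ≈ 26.8198 mm.
α = 2·arctan(26.820 / (2 × 295.8)) = 2·arctan(0.04533) ≈ 5.1914°.

5.19°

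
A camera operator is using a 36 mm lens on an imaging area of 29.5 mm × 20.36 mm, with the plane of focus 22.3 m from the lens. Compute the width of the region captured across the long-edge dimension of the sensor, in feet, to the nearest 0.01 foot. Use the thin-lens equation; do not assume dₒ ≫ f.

59.86 ft

dₒ: 22.3 m = 22300 mm.
Similar triangles through the lens centre give W/dₒ = w/dᵢ; with 1/f = 1/dₒ + 1/dᵢ this gives W = w·(dₒ − f)/f.
W = 29.5 mm × (22300 − 36) / 36 = 29.5 × 618.4444 ≈ 18244.111 mm = 18244.111/304.8 ft = 59.856 ft.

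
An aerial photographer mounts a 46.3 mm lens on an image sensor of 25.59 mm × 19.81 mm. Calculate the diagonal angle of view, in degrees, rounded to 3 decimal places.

38.527°

Sensor diagonal = √(25.59² + 19.81²) = √1047.2842 ≈ 32.3618 mm.
Angle of view α = 2·arctan(d/2f) with d = 32.3618 mm and f = 46.3 mm.
d/2f = 0.34948; arctan(0.34948) ≈ 19.2635°, so α ≈ 38.5269°.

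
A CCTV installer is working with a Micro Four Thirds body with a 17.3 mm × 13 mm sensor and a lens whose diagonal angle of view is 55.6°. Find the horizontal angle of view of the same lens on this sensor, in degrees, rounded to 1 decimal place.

Sensor diagonal = √(17.3² + 13²) = √468.2900 ≈ 21.6400 mm.
From the diagonal AOV: f = 21.6400 / (2·tan(27.8°)) = 21.6400 / 1.05448 ≈ 20.5220 mm.
Horizontal AOV = 2·arctan(17.3 / (2 × 20.5220)) = 2·arctan(0.42150) ≈ 45.7108°.

45.7°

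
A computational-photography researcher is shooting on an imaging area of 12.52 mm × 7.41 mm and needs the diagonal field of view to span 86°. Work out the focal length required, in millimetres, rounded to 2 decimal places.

Sensor diagonal = √(12.52² + 7.41²) = √211.6585 ≈ 14.5485 mm.
From α = 2·arctan(d/2f) we get f = d / (2·tan(α/2)).
With d = 14.5485 mm and α/2 = 43°, tan(α/2) ≈ 0.93252, so f ≈ 14.5485 / 1.86503 ≈ 7.8007 mm.

7.80 mm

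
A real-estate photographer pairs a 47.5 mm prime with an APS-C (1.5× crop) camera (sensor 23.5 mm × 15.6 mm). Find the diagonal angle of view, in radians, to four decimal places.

Sensor diagonal = √(23.5² + 15.6²) = √795.6100 ≈ 28.2066 mm.
Angle of view α = 2·arctan(d/2f) with d = 28.2066 mm and f = 47.5 mm.
d/2f = 0.29691; arctan(0.29691) ≈ 0.2886 rad, so α ≈ 0.5772 rad.

0.5772 rad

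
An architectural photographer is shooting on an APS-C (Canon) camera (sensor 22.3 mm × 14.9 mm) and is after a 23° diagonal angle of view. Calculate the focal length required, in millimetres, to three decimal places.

65.912 mm

Sensor diagonal = √(22.3² + 14.9²) = √719.3000 ≈ 26.8198 mm.
From α = 2·arctan(d/2f) we get f = d / (2·tan(α/2)).
With d = 26.8198 mm and α/2 = 11.5°, tan(α/2) ≈ 0.20345, so f ≈ 26.8198 / 0.40690 ≈ 65.9117 mm.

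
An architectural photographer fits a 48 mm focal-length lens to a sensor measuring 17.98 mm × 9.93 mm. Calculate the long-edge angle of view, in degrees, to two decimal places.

Angle of view α = 2·arctan(w/2f) with w = 17.98 mm and f = 48 mm.
w/2f = 0.18729; arctan(0.18729) ≈ 10.6081°, so α ≈ 21.2162°.

21.22°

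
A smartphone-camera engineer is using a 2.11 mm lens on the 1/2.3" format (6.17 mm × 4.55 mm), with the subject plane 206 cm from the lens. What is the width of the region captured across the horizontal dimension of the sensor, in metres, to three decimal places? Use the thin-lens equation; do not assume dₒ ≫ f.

dₒ: 206 cm = 2060 mm.
Similar triangles through the lens centre give W/dₒ = w/dᵢ; with 1/f = 1/dₒ + 1/dᵢ this gives W = w·(dₒ − f)/f.
W = 6.17 mm × (2060 − 2.11) / 2.11 = 6.17 × 975.3033 ≈ 6017.621 mm = 6.01762 m.

6.018 m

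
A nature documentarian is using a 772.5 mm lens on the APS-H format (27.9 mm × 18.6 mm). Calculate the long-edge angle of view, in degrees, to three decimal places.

Angle of view α = 2·arctan(w/2f) with w = 27.9 mm and f = 772.5 mm.
w/2f = 0.01806; arctan(0.01806) ≈ 1.0345°, so α ≈ 2.0691°.

2.069°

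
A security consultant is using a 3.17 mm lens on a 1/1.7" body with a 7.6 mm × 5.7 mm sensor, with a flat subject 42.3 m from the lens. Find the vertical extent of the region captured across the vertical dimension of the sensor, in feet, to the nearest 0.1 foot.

dₒ: 42.3 m = 42300 mm.
Similar triangles through the lens centre give W/dₒ = h/dᵢ; with 1/f = 1/dₒ + 1/dᵢ this gives W = h·(dₒ − f)/f.
W = 5.7 mm × (42300 − 3.17) / 3.17 = 5.7 × 13342.8486 ≈ 76054.237 mm = 76054.237/304.8 ft = 249.522 ft.

249.5 ft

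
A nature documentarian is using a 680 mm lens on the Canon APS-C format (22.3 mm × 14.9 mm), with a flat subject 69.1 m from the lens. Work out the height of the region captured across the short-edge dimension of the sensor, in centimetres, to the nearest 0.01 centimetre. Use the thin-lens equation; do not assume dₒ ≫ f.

dₒ: 69.1 m = 69100 mm.
Similar triangles through the lens centre give W/dₒ = h/dᵢ; with 1/f = 1/dₒ + 1/dᵢ this gives W = h·(dₒ − f)/f.
W = 14.9 mm × (69100 − 680) / 680 = 14.9 × 100.6176 ≈ 1499.203 mm = 149.92 cm.

149.92 cm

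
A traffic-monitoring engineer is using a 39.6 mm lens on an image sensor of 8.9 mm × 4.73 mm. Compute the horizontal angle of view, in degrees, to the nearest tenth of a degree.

Angle of view α = 2·arctan(w/2f) with w = 8.9 mm and f = 39.6 mm.
w/2f = 0.11237; arctan(0.11237) ≈ 6.4116°, so α ≈ 12.8233°.

12.8°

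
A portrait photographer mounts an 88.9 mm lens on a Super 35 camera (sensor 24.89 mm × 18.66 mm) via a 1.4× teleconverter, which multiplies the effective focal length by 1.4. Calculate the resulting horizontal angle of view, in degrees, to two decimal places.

11.42°

Effective focal length f = 88.9 × 1.4 = 124.46 mm.
α = 2·arctan(24.89 / (2 × 124.46)) = 2·arctan(0.09999) ≈ 11.4203°.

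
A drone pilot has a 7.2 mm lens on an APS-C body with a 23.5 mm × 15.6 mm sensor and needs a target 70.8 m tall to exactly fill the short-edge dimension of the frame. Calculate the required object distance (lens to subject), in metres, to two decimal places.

W: 70.8 m = 70800 mm.
Magnification m = h/W = dᵢ/dₒ; combined with 1/f = 1/dₒ + 1/dᵢ this gives dₒ = f·(1 + W/h).
dₒ = 7.2 mm × (1 + 70800/15.6) = 7.2 × 4539.4615 ≈ 32684.123 mm = 32.6841 m.

32.68 m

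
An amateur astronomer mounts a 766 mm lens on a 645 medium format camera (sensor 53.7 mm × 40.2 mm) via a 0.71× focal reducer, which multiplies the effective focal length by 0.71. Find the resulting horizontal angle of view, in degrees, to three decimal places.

5.653°

Effective focal length f = 766 × 0.71 = 543.86 mm.
α = 2·arctan(53.7 / (2 × 543.86)) = 2·arctan(0.04937) ≈ 5.6527°.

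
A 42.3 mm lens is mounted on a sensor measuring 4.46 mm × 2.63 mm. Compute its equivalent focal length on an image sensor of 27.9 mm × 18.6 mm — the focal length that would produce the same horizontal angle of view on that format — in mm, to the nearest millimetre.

Equal angle of view means equal width/f ratio, so f₂ = f₁ · (width₂/width₁) = 42.3 × 27.9/4.46.
f₂ = 42.3 × 6.25561 ≈ 264.612 mm.

265 mm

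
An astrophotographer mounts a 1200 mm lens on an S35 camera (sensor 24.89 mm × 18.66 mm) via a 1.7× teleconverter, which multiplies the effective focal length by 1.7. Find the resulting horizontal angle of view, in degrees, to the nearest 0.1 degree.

Effective focal length f = 1200 × 1.7 = 2040 mm.
α = 2·arctan(24.89 / (2 × 2040)) = 2·arctan(0.00610) ≈ 0.6991°.

0.7°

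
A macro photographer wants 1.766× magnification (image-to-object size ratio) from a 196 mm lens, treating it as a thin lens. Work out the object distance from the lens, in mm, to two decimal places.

306.99 mm

With m = dᵢ/dₒ and 1/f = 1/dₒ + 1/dᵢ, substituting dᵢ = m·dₒ gives 1/f = (1 + 1/m)/dₒ, hence dₒ = f·(1 + 1/m).
dₒ = 196 × (1 + 1/1.766) = 196 × 1.56625 ≈ 306.985 mm.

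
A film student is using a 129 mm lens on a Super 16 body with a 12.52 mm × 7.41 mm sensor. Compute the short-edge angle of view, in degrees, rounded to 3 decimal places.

3.290°

Angle of view α = 2·arctan(h/2f) with h = 7.41 mm and f = 129 mm.
h/2f = 0.02872; arctan(0.02872) ≈ 1.6451°, so α ≈ 3.2903°.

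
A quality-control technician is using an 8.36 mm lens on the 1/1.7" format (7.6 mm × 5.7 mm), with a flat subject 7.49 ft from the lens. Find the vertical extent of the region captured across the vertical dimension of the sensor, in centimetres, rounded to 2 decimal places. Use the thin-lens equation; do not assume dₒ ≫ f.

dₒ: 7.49 ft × 304.8 mm/ft = 2282.95 mm.
Similar triangles through the lens centre give W/dₒ = h/dᵢ; with 1/f = 1/dₒ + 1/dᵢ this gives W = h·(dₒ − f)/f.
W = 5.7 mm × (2282.95 − 8.36) / 8.36 = 5.7 × 272.0804 ≈ 1550.858 mm = 155.086 cm.

155.09 cm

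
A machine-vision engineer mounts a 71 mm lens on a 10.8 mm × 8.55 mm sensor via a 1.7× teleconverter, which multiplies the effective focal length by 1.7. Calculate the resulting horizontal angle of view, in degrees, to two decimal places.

Effective focal length f = 71 × 1.7 = 120.7 mm.
α = 2·arctan(10.8 / (2 × 120.7)) = 2·arctan(0.04474) ≈ 5.1233°.

5.12°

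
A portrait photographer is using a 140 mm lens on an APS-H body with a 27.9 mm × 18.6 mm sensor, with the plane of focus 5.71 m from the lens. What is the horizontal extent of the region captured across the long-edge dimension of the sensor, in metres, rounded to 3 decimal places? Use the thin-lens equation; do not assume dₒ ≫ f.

1.110 m

dₒ: 5.71 m = 5710 mm.
Similar triangles through the lens centre give W/dₒ = w/dᵢ; with 1/f = 1/dₒ + 1/dᵢ this gives W = w·(dₒ − f)/f.
W = 27.9 mm × (5710 − 140) / 140 = 27.9 × 39.7857 ≈ 1110.021 mm = 1.11002 m.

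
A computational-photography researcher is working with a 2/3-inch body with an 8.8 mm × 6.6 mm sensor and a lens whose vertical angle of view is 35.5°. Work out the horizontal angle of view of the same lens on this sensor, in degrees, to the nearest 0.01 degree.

From the vertical AOV: f = 6.6 / (2·tan(17.75°)) = 6.6 / 0.64021 ≈ 10.3092 mm.
Horizontal AOV = 2·arctan(8.8 / (2 × 10.3092)) = 2·arctan(0.42680) ≈ 46.2259°.

46.23°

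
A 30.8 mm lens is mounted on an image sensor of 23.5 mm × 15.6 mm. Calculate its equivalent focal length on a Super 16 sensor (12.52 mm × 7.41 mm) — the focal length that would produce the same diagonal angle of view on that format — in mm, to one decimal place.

Sensor diagonal = √(23.5² + 15.6²) = √795.6100 ≈ 28.2066 mm.
Sensor diagonal = √(12.52² + 7.41²) = √211.6585 ≈ 14.5485 mm.
Equal angle of view means equal diagonal/f ratio, so f₂ = f₁ · (diagonal₂/diagonal₁) = 30.8 × 14.5485/28.2066.
f₂ = 30.8 × 0.51578 ≈ 15.886 mm.

15.9 mm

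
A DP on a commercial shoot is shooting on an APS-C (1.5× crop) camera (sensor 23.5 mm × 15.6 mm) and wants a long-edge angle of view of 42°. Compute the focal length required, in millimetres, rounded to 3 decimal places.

From α = 2·arctan(w/2f) we get f = w / (2·tan(α/2)).
With w = 23.5 mm and α/2 = 21°, tan(α/2) ≈ 0.38386, so f ≈ 23.5 / 0.76773 ≈ 30.6098 mm.

30.610 mm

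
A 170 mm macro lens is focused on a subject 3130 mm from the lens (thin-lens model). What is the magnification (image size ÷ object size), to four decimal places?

0.0574×

Thin lens: 1/f = 1/dₒ + 1/dᵢ → 1/dᵢ = 1/170 − 1/3130 = 0.0055629 mm⁻¹, so dᵢ ≈ 179.7635 mm.
Magnification m = dᵢ/dₒ = 179.7635/3130 ≈ 0.05743.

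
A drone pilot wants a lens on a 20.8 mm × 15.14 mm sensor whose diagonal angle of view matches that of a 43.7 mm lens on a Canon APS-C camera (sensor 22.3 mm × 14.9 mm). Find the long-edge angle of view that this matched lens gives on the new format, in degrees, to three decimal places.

27.867°

Sensor diagonal = √(22.3² + 14.9²) = √719.3000 ≈ 26.8198 mm.
Sensor diagonal = √(20.8² + 15.14²) = √661.8596 ≈ 25.7266 mm.
Equal diagonal AOV ⇒ f₂ = f₁ · 25.7266/26.8198 = 43.7 × 0.95924 ≈ 41.9188 mm.
Long-edge AOV on the new format = 2·arctan(20.8 / (2 × 41.9188)) = 2·arctan(0.24810) ≈ 27.8673°.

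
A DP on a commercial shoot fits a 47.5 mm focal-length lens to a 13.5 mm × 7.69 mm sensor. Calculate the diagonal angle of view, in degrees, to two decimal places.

18.58°

Sensor diagonal = √(13.5² + 7.69²) = √241.3861 ≈ 15.5366 mm.
Angle of view α = 2·arctan(d/2f) with d = 15.5366 mm and f = 47.5 mm.
d/2f = 0.16354; arctan(0.16354) ≈ 9.2881°, so α ≈ 18.5762°.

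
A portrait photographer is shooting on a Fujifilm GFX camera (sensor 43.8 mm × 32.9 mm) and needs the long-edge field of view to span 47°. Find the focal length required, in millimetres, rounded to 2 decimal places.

50.37 mm

From α = 2·arctan(w/2f) we get f = w / (2·tan(α/2)).
With w = 43.8 mm and α/2 = 23.5°, tan(α/2) ≈ 0.43481, so f ≈ 43.8 / 0.86962 ≈ 50.3666 mm.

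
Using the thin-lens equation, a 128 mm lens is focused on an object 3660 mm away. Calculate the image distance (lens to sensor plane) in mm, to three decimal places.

132.639 mm

1/dᵢ = 1/f − 1/dₒ = 1/128 − 1/3660 = 0.0075393 mm⁻¹.
dᵢ = 1/0.0075393 ≈ 132.6387 mm.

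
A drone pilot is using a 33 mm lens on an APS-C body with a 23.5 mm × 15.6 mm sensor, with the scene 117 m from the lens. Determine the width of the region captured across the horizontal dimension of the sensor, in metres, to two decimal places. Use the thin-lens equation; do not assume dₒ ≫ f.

83.29 m

dₒ: 117 m = 117000 mm.
Similar triangles through the lens centre give W/dₒ = w/dᵢ; with 1/f = 1/dₒ + 1/dᵢ this gives W = w·(dₒ − f)/f.
W = 23.5 mm × (117000 − 33) / 33 = 23.5 × 3544.4545 ≈ 83294.682 mm = 83.2947 m.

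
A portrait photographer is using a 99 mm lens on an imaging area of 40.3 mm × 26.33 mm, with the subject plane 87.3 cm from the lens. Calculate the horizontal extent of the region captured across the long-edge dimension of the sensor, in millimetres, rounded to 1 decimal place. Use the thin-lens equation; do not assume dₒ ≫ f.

dₒ: 87.3 cm = 873 mm.
Similar triangles through the lens centre give W/dₒ = w/dᵢ; with 1/f = 1/dₒ + 1/dᵢ this gives W = w·(dₒ − f)/f.
W = 40.3 mm × (873 − 99) / 99 = 40.3 × 7.8182 ≈ 315.073 mm.

315.1 mm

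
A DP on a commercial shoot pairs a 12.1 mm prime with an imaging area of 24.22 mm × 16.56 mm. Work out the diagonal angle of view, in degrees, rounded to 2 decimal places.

Sensor diagonal = √(24.22² + 16.56²) = √860.8420 ≈ 29.3401 mm.
Angle of view α = 2·arctan(d/2f) with d = 29.3401 mm and f = 12.1 mm.
d/2f = 1.21240; arctan(1.21240) ≈ 50.4839°, so α ≈ 100.9677°.

100.97°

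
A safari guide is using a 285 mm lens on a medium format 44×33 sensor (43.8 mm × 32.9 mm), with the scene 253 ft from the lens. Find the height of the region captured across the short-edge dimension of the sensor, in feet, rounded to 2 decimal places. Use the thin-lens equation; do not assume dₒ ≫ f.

dₒ: 253 ft × 304.8 mm/ft = 77114.40 mm.
Similar triangles through the lens centre give W/dₒ = h/dᵢ; with 1/f = 1/dₒ + 1/dᵢ this gives W = h·(dₒ − f)/f.
W = 32.9 mm × (77114.4 − 285) / 285 = 32.9 × 269.5768 ≈ 8869.078 mm = 8869.078/304.8 ft = 29.098 ft.

29.10 ft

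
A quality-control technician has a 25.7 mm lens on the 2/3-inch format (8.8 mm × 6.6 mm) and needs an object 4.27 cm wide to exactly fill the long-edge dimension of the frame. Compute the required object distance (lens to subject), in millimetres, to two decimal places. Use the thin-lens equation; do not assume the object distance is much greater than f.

W: 4.27 cm = 42.7 mm.
Magnification m = w/W = dᵢ/dₒ; combined with 1/f = 1/dₒ + 1/dᵢ this gives dₒ = f·(1 + W/w).
dₒ = 25.7 mm × (1 + 42.7/8.8) = 25.7 × 5.8523 ≈ 150.403 mm.

150.40 mm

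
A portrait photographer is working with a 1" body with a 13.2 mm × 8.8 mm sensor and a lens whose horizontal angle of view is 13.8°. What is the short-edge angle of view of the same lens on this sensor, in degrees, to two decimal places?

9.22°

From the horizontal AOV: f = 13.2 / (2·tan(6.9°)) = 13.2 / 0.24203 ≈ 54.5395 mm.
Short-edge AOV = 2·arctan(8.8 / (2 × 54.5395)) = 2·arctan(0.08068) ≈ 9.2248°.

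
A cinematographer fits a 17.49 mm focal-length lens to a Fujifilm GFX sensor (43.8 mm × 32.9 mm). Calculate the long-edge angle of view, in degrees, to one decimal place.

Angle of view α = 2·arctan(w/2f) with w = 43.8 mm and f = 17.49 mm.
w/2f = 1.25214; arctan(1.25214) ≈ 51.3881°, so α ≈ 102.7762°.

102.8°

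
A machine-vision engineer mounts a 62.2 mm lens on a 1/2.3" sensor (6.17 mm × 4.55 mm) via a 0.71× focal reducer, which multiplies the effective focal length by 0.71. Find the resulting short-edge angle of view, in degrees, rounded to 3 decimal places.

5.898°

Effective focal length f = 62.2 × 0.71 = 44.162 mm.
α = 2·arctan(4.55 / (2 × 44.162)) = 2·arctan(0.05151) ≈ 5.8980°.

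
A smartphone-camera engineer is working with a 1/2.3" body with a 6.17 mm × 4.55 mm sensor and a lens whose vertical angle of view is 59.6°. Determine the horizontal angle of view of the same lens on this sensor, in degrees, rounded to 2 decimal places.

75.67°

From the vertical AOV: f = 4.55 / (2·tan(29.8°)) = 4.55 / 1.14541 ≈ 3.9724 mm.
Horizontal AOV = 2·arctan(6.17 / (2 × 3.9724)) = 2·arctan(0.77661) ≈ 75.6668°.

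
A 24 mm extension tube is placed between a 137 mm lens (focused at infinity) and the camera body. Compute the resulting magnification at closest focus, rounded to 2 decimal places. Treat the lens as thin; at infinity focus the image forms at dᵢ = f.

0.18×

The tube moves the image plane from f to f + e, so dᵢ = 137 + 24 = 161 mm. Focus is achieved when 1/f = 1/dₒ + 1/dᵢ, giving dₒ = 1/(1/f − 1/(f+e)).
Magnification m = dᵢ/dₒ = (f+e)·(1/f − 1/(f+e)) = e/f = 24/137 ≈ 0.1752.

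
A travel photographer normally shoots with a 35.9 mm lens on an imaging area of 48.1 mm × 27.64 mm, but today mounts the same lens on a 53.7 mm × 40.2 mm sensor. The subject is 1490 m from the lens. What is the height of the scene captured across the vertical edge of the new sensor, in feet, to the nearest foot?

5474 ft

The focal length stays 35.9 mm; the relevant sensor dimension is now h = 40.2 mm. Object distance dₒ = 1490 m = 1.49e+06 mm.
Thin-lens field height W = h·(dₒ − f)/f = 40.2 × (1.49e+06 − 35.9)/35.9 ≈ 1668427.767 mm = 1668427.767/304.8 ft = 5473.84 ft.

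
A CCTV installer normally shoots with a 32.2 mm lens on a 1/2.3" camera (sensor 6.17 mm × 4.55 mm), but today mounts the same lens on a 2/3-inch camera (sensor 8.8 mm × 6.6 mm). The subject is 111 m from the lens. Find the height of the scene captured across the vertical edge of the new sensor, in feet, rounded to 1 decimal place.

74.6 ft

The focal length stays 32.2 mm; the relevant sensor dimension is now h = 6.6 mm. Object distance dₒ = 111 m = 111000 mm.
Thin-lens field height W = h·(dₒ − f)/f = 6.6 × (111000 − 32.2)/32.2 ≈ 22744.953 mm = 22744.953/304.8 ft = 74.6226 ft.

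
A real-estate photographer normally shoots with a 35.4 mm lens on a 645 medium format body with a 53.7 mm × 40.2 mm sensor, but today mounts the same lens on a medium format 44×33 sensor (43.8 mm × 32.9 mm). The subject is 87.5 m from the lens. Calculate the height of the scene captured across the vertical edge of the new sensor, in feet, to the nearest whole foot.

The focal length stays 35.4 mm; the relevant sensor dimension is now h = 32.9 mm. Object distance dₒ = 87.5 m = 87500 mm.
Thin-lens field height W = h·(dₒ − f)/f = 32.9 × (87500 − 35.4)/35.4 ≈ 81287.721 mm = 81287.721/304.8 ft = 266.692 ft.

267 ft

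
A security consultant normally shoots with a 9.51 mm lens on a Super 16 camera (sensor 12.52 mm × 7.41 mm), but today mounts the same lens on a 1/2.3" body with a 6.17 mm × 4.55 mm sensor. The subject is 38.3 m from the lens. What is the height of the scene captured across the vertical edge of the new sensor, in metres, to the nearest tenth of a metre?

The focal length stays 9.51 mm; the relevant sensor dimension is now h = 4.55 mm. Object distance dₒ = 38.3 m = 38300 mm.
Thin-lens field height W = h·(dₒ − f)/f = 4.55 × (38300 − 9.51)/9.51 ≈ 18319.845 mm = 18.3198 m.

18.3 m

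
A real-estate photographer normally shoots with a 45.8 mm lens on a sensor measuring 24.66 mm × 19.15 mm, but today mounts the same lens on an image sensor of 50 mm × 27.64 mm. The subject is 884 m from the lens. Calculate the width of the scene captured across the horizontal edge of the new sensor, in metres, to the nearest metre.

965 m

The focal length stays 45.8 mm; the relevant sensor dimension is now w = 50 mm. Object distance dₒ = 884 m = 884000 mm.
Thin-lens field width W = w·(dₒ − f)/f = 50 × (884000 − 45.8)/45.8 ≈ 965015.502 mm = 965.016 m.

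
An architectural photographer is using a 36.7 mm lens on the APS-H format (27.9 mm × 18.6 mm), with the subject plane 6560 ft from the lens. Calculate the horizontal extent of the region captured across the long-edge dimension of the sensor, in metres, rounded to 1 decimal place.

1520.0 m

dₒ: 6560 ft × 304.8 mm/ft = 1999487.94 mm.
Similar triangles through the lens centre give W/dₒ = w/dᵢ; with 1/f = 1/dₒ + 1/dᵢ this gives W = w·(dₒ − f)/f.
W = 27.9 mm × (1.99949e+06 − 36.7) / 36.7 = 27.9 × 54480.9601 ≈ 1520018.787 mm = 1520.02 m.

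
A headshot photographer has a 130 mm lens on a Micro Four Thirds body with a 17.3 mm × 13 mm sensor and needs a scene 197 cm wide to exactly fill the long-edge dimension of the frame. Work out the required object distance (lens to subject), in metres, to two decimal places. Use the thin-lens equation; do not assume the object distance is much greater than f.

14.93 m

W: 197 cm = 1970 mm.
Magnification m = w/W = dᵢ/dₒ; combined with 1/f = 1/dₒ + 1/dᵢ this gives dₒ = f·(1 + W/w).
dₒ = 130 mm × (1 + 1970/17.3) = 130 × 114.8728 ≈ 14933.468 mm = 14.9335 m.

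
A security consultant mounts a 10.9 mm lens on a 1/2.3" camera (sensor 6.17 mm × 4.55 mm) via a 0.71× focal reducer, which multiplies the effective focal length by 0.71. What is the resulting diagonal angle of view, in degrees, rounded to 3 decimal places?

Effective focal length f = 10.9 × 0.71 = 7.739 mm.
Sensor diagonal = √(6.17² + 4.55²) = √58.7714 ≈ 7.6663 mm.
α = 2·arctan(7.666 / (2 × 7.739)) = 2·arctan(0.49530) ≈ 52.6984°.

52.698°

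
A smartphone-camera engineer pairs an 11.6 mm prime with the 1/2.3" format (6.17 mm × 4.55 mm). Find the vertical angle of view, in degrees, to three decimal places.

Angle of view α = 2·arctan(h/2f) with h = 4.55 mm and f = 11.6 mm.
h/2f = 0.19612; arctan(0.19612) ≈ 11.0961°, so α ≈ 22.1921°.

22.192°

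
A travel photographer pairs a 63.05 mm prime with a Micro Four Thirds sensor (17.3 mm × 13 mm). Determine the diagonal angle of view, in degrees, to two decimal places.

Sensor diagonal = √(17.3² + 13²) = √468.2900 ≈ 21.6400 mm.
Angle of view α = 2·arctan(d/2f) with d = 21.6400 mm and f = 63.05 mm.
d/2f = 0.17161; arctan(0.17161) ≈ 9.7377°, so α ≈ 19.4753°.

19.48°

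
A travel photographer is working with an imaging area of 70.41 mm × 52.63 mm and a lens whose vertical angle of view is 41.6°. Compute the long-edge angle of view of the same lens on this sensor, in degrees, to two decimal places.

53.88°

From the vertical AOV: f = 52.63 / (2·tan(20.8°)) = 52.63 / 0.75973 ≈ 69.2747 mm.
Long-edge AOV = 2·arctan(70.41 / (2 × 69.2747)) = 2·arctan(0.50819) ≈ 53.8788°.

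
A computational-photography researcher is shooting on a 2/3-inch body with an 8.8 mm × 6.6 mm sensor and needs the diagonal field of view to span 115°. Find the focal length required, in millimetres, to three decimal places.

3.504 mm

Sensor diagonal = √(8.8² + 6.6²) = √121.0000 ≈ 11.0000 mm.
From α = 2·arctan(d/2f) we get f = d / (2·tan(α/2)).
With d = 11.0000 mm and α/2 = 57.5°, tan(α/2) ≈ 1.56969, so f ≈ 11.0000 / 3.13937 ≈ 3.5039 mm.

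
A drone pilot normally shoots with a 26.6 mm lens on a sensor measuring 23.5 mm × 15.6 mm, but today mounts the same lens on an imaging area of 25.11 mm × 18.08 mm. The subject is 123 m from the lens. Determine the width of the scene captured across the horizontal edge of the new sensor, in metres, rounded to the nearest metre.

The focal length stays 26.6 mm; the relevant sensor dimension is now w = 25.11 mm. Object distance dₒ = 123 m = 123000 mm.
Thin-lens field width W = w·(dₒ − f)/f = 25.11 × (123000 − 26.6)/26.6 ≈ 116085.040 mm = 116.085 m.

116 m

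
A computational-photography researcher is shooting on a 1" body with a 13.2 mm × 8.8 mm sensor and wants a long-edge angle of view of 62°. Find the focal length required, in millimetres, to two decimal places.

10.98 mm

From α = 2·arctan(w/2f) we get f = w / (2·tan(α/2)).
With w = 13.2 mm and α/2 = 31°, tan(α/2) ≈ 0.60086, so f ≈ 13.2 / 1.20172 ≈ 10.9842 mm.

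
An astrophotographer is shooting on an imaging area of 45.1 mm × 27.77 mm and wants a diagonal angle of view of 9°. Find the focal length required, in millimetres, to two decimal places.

336.49 mm

Sensor diagonal = √(45.1² + 27.77²) = √2805.1829 ≈ 52.9640 mm.
From α = 2·arctan(d/2f) we get f = d / (2·tan(α/2)).
With d = 52.9640 mm and α/2 = 4.5°, tan(α/2) ≈ 0.07870, so f ≈ 52.9640 / 0.15740 ≈ 336.4856 mm.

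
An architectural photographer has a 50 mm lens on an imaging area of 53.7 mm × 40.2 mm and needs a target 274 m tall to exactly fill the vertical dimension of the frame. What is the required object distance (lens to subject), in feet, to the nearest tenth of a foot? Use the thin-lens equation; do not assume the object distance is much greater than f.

W: 274 m = 274000 mm.
Magnification m = h/W = dᵢ/dₒ; combined with 1/f = 1/dₒ + 1/dᵢ this gives dₒ = f·(1 + W/h).
dₒ = 50 mm × (1 + 274000/40.2) = 50 × 6816.9204 ≈ 340846.020 mm = 340846.020/304.8 ft = 1118.26 ft.

1118.3 ft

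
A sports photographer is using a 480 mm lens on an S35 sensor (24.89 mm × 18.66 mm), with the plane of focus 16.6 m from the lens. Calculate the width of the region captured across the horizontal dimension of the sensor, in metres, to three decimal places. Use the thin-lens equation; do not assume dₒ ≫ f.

dₒ: 16.6 m = 16600 mm.
Similar triangles through the lens centre give W/dₒ = w/dᵢ; with 1/f = 1/dₒ + 1/dᵢ this gives W = w·(dₒ − f)/f.
W = 24.89 mm × (16600 − 480) / 480 = 24.89 × 33.5833 ≈ 835.889 mm = 0.835889 m.

0.836 m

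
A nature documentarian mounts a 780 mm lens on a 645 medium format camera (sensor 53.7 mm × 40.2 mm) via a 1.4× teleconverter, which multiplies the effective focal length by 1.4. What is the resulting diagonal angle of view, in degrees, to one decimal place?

3.5°

Effective focal length f = 780 × 1.4 = 1092 mm.
Sensor diagonal = √(53.7² + 40.2²) = √4499.7300 ≈ 67.0800 mm.
α = 2·arctan(67.080 / (2 × 1092)) = 2·arctan(0.03071) ≈ 3.5185°.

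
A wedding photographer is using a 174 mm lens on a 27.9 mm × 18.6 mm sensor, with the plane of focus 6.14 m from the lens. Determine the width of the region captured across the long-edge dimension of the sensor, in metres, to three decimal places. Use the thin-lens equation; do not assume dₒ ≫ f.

0.957 m

dₒ: 6.14 m = 6140 mm.
Similar triangles through the lens centre give W/dₒ = w/dᵢ; with 1/f = 1/dₒ + 1/dᵢ this gives W = w·(dₒ − f)/f.
W = 27.9 mm × (6140 − 174) / 174 = 27.9 × 34.2874 ≈ 956.617 mm = 0.956617 m.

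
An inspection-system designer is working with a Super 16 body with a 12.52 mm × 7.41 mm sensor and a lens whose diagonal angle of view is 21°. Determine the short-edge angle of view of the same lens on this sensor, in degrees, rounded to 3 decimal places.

10.785°

Sensor diagonal = √(12.52² + 7.41²) = √211.6585 ≈ 14.5485 mm.
From the diagonal AOV: f = 14.5485 / (2·tan(10.5°)) = 14.5485 / 0.37068 ≈ 39.2483 mm.
Short-edge AOV = 2·arctan(7.41 / (2 × 39.2483)) = 2·arctan(0.09440) ≈ 10.7854°.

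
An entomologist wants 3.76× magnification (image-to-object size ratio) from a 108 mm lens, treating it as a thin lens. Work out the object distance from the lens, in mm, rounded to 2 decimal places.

With m = dᵢ/dₒ and 1/f = 1/dₒ + 1/dᵢ, substituting dᵢ = m·dₒ gives 1/f = (1 + 1/m)/dₒ, hence dₒ = f·(1 + 1/m).
dₒ = 108 × (1 + 1/3.76) = 108 × 1.26596 ≈ 136.723 mm.

136.72 mm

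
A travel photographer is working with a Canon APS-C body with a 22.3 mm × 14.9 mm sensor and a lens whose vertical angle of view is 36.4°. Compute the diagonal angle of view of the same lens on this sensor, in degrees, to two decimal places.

61.23°

From the vertical AOV: f = 14.9 / (2·tan(18.2°)) = 14.9 / 0.65757 ≈ 22.6593 mm.
Sensor diagonal = √(22.3² + 14.9²) = √719.3000 ≈ 26.8198 mm.
Diagonal AOV = 2·arctan(26.8198 / (2 × 22.6593)) = 2·arctan(0.59180) ≈ 61.2345°.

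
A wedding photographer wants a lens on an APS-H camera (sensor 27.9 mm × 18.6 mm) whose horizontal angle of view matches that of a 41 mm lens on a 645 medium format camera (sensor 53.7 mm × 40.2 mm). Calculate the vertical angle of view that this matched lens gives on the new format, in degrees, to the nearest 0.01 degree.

Equal horizontal AOV ⇒ f₂ = f₁ · 27.9/53.7 = 41 × 0.51955 ≈ 21.3017 mm.
Vertical AOV on the new format = 2·arctan(18.6 / (2 × 21.3017)) = 2·arctan(0.43659) ≈ 47.1708°.

47.17°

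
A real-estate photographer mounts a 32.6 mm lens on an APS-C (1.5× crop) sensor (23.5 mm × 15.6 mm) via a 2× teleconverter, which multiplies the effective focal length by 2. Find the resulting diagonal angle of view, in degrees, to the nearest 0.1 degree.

Effective focal length f = 32.6 × 2 = 65.2 mm.
Sensor diagonal = √(23.5² + 15.6²) = √795.6100 ≈ 28.2066 mm.
α = 2·arctan(28.207 / (2 × 65.2)) = 2·arctan(0.21631) ≈ 24.4110°.

24.4°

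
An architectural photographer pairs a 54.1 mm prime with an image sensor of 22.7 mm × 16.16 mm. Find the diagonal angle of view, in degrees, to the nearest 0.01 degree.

Sensor diagonal = √(22.7² + 16.16²) = √776.4356 ≈ 27.8646 mm.
Angle of view α = 2·arctan(d/2f) with d = 27.8646 mm and f = 54.1 mm.
d/2f = 0.25753; arctan(0.25753) ≈ 14.4415°, so α ≈ 28.8830°.

28.88°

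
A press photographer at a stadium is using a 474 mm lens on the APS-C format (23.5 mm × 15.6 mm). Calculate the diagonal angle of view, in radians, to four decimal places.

Sensor diagonal = √(23.5² + 15.6²) = √795.6100 ≈ 28.2066 mm.
Angle of view α = 2·arctan(d/2f) with d = 28.2066 mm and f = 474 mm.
d/2f = 0.02975; arctan(0.02975) ≈ 0.0297 rad, so α ≈ 0.0595 rad.

0.0595 rad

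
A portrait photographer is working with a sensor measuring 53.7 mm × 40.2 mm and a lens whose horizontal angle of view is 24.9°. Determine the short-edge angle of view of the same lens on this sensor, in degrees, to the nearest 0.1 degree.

From the horizontal AOV: f = 53.7 / (2·tan(12.45°)) = 53.7 / 0.44156 ≈ 121.6147 mm.
Short-edge AOV = 2·arctan(40.2 / (2 × 121.6147)) = 2·arctan(0.16528) ≈ 18.7696°.

18.8°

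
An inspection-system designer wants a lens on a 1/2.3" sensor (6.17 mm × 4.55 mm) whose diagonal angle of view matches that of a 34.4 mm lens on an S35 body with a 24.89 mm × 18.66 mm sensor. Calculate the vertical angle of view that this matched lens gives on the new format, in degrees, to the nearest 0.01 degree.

30.04°

Sensor diagonal = √(24.89² + 18.66²) = √967.7077 ≈ 31.1080 mm.
Sensor diagonal = √(6.17² + 4.55²) = √58.7714 ≈ 7.6663 mm.
Equal diagonal AOV ⇒ f₂ = f₁ · 7.6663/31.1080 = 34.4 × 0.24644 ≈ 8.4775 mm.
Vertical AOV on the new format = 2·arctan(4.55 / (2 × 8.4775)) = 2·arctan(0.26836) ≈ 30.0435°.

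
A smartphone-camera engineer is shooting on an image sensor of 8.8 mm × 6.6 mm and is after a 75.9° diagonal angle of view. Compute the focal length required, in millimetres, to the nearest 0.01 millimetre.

Sensor diagonal = √(8.8² + 6.6²) = √121.0000 ≈ 11.0000 mm.
From α = 2·arctan(d/2f) we get f = d / (2·tan(α/2)).
With d = 11.0000 mm and α/2 = 37.95°, tan(α/2) ≈ 0.77988, so f ≈ 11.0000 / 1.55976 ≈ 7.0524 mm.

7.05 mm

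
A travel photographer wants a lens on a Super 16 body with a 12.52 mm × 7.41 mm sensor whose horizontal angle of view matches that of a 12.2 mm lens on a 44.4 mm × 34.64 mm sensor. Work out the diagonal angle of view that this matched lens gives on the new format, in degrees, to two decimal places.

129.38°

Equal horizontal AOV ⇒ f₂ = f₁ · 12.52/44.4 = 12.2 × 0.28198 ≈ 3.4402 mm.
Sensor diagonal = √(12.52² + 7.41²) = √211.6585 ≈ 14.5485 mm.
Diagonal AOV on the new format = 2·arctan(14.5485 / (2 × 3.4402)) = 2·arctan(2.11450) ≈ 129.3786°.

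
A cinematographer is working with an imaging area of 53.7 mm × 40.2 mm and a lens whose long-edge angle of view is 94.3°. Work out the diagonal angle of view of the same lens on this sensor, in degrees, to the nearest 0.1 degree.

From the long-edge AOV: f = 53.7 / (2·tan(47.15°)) = 53.7 / 2.15603 ≈ 24.9069 mm.
Sensor diagonal = √(53.7² + 40.2²) = √4499.7300 ≈ 67.0800 mm.
Diagonal AOV = 2·arctan(67.0800 / (2 × 24.9069)) = 2·arctan(1.34661) ≈ 106.8046°.

106.8°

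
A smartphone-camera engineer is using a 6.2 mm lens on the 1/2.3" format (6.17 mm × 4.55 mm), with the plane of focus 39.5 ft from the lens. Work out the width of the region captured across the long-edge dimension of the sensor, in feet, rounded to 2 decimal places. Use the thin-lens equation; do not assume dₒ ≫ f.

39.29 ft

dₒ: 39.5 ft × 304.8 mm/ft = 12039.60 mm.
Similar triangles through the lens centre give W/dₒ = w/dᵢ; with 1/f = 1/dₒ + 1/dᵢ this gives W = w·(dₒ − f)/f.
W = 6.17 mm × (12039.6 − 6.2) / 6.2 = 6.17 × 1940.8709 ≈ 11975.173 mm = 11975.173/304.8 ft = 39.2886 ft.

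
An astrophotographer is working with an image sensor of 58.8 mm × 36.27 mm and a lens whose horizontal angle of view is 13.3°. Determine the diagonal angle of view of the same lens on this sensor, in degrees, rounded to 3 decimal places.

15.600°

From the horizontal AOV: f = 58.8 / (2·tan(6.65°)) = 58.8 / 0.23318 ≈ 252.1692 mm.
Sensor diagonal = √(58.8² + 36.27²) = √4772.9529 ≈ 69.0866 mm.
Diagonal AOV = 2·arctan(69.0866 / (2 × 252.1692)) = 2·arctan(0.13698) ≈ 15.6002°.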